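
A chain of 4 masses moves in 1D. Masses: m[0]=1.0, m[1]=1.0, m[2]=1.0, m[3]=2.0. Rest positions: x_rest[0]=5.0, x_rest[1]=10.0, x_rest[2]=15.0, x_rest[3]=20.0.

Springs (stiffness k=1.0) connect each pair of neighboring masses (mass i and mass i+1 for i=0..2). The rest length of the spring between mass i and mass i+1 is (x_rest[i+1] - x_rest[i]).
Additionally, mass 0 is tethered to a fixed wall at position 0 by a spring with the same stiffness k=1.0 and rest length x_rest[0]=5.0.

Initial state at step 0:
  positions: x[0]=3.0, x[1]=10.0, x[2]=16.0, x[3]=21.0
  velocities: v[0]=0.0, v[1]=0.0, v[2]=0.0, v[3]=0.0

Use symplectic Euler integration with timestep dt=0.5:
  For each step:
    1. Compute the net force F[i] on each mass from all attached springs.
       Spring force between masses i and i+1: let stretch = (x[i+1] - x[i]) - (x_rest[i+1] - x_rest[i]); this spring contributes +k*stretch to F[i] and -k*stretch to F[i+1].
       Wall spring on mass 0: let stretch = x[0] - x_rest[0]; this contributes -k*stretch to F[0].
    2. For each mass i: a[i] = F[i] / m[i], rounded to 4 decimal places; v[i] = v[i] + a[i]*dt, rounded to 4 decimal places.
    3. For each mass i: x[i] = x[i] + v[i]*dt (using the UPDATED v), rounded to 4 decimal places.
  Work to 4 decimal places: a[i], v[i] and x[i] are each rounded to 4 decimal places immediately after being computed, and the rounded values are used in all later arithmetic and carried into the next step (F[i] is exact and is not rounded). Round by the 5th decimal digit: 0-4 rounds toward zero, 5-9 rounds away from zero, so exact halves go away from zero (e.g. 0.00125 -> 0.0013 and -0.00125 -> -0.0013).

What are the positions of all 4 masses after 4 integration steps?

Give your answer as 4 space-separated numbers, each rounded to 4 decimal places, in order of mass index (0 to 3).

Step 0: x=[3.0000 10.0000 16.0000 21.0000] v=[0.0000 0.0000 0.0000 0.0000]
Step 1: x=[4.0000 9.7500 15.7500 21.0000] v=[2.0000 -0.5000 -0.5000 0.0000]
Step 2: x=[5.4375 9.5625 15.3125 20.9688] v=[2.8750 -0.3750 -0.8750 -0.0625]
Step 3: x=[6.5469 9.7813 14.8516 20.8555] v=[2.2188 0.4375 -0.9219 -0.2266]
Step 4: x=[6.8282 10.4591 14.6241 20.6167] v=[0.5626 1.3555 -0.4551 -0.4776]

Answer: 6.8282 10.4591 14.6241 20.6167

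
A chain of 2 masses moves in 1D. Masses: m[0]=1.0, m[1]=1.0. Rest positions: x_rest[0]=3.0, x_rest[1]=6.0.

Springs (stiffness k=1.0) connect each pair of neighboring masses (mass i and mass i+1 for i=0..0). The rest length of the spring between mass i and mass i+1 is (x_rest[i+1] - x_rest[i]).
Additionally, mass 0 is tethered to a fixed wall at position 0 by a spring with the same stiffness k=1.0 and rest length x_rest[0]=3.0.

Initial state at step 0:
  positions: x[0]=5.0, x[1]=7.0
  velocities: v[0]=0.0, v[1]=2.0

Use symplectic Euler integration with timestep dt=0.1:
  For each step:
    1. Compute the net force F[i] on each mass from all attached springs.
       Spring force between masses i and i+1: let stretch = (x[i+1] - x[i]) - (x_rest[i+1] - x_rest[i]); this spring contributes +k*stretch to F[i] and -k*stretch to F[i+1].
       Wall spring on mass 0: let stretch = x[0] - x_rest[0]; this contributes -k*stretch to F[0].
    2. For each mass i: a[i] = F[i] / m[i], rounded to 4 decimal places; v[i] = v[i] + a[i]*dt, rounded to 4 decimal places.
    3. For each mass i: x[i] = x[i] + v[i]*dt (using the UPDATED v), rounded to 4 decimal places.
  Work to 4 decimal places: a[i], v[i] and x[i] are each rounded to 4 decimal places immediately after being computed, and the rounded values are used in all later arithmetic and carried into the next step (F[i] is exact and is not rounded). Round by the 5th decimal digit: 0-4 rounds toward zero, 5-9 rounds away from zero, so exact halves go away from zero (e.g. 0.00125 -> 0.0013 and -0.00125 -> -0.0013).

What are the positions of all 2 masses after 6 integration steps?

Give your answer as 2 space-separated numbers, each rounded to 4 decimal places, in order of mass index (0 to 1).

Step 0: x=[5.0000 7.0000] v=[0.0000 2.0000]
Step 1: x=[4.9700 7.2100] v=[-0.3000 2.1000]
Step 2: x=[4.9127 7.4276] v=[-0.5730 2.1760]
Step 3: x=[4.8314 7.6501] v=[-0.8128 2.2245]
Step 4: x=[4.7300 7.8744] v=[-1.0141 2.2426]
Step 5: x=[4.6127 8.0972] v=[-1.1727 2.2282]
Step 6: x=[4.4842 8.3152] v=[-1.2855 2.1798]

Answer: 4.4842 8.3152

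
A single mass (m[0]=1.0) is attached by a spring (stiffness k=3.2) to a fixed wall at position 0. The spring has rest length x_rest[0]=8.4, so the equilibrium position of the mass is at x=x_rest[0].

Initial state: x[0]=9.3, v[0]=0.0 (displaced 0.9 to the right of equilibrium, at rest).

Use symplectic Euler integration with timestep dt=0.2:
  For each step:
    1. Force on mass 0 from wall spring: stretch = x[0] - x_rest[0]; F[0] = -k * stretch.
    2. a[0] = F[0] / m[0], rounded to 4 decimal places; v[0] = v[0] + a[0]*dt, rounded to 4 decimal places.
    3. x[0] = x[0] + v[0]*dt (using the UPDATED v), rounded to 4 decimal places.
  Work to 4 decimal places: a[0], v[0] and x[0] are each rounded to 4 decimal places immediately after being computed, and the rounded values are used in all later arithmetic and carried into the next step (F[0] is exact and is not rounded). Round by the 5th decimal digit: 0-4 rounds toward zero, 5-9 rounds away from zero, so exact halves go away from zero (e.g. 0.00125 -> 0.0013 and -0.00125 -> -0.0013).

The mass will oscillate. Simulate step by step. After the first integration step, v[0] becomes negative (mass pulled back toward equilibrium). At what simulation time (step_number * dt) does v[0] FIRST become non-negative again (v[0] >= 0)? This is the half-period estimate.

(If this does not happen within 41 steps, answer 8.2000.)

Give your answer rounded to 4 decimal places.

Answer: 1.8000

Derivation:
Step 0: x=[9.3000] v=[0.0000]
Step 1: x=[9.1848] v=[-0.5760]
Step 2: x=[8.9691] v=[-1.0783]
Step 3: x=[8.6806] v=[-1.4425]
Step 4: x=[8.3562] v=[-1.6221]
Step 5: x=[8.0374] v=[-1.5941]
Step 6: x=[7.7650] v=[-1.3620]
Step 7: x=[7.5739] v=[-0.9556]
Step 8: x=[7.4885] v=[-0.4269]
Step 9: x=[7.5198] v=[0.1565]
First v>=0 after going negative at step 9, time=1.8000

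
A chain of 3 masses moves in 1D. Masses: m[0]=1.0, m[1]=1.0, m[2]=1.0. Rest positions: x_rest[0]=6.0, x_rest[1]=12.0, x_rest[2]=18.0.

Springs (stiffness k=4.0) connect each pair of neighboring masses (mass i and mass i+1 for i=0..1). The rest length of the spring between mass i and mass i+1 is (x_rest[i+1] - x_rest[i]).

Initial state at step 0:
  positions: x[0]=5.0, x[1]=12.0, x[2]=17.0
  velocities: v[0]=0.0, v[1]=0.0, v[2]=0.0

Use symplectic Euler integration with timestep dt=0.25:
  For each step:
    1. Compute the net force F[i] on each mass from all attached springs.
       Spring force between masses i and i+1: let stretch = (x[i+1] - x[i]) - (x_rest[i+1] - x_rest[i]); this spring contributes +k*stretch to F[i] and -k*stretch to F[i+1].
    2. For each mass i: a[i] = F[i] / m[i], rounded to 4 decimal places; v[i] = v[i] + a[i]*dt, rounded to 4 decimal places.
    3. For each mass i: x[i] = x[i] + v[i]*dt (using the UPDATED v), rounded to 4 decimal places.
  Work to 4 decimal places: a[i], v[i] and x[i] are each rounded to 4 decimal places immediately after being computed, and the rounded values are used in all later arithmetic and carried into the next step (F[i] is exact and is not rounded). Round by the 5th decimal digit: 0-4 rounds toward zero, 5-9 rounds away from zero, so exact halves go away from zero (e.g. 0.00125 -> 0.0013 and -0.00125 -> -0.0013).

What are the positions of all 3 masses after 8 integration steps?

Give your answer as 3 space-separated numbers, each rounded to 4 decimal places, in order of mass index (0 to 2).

Answer: 5.2452 11.5098 17.2452

Derivation:
Step 0: x=[5.0000 12.0000 17.0000] v=[0.0000 0.0000 0.0000]
Step 1: x=[5.2500 11.5000 17.2500] v=[1.0000 -2.0000 1.0000]
Step 2: x=[5.5625 10.8750 17.5625] v=[1.2500 -2.5000 1.2500]
Step 3: x=[5.7031 10.5938 17.7031] v=[0.5625 -1.1250 0.5625]
Step 4: x=[5.5664 10.8672 17.5664] v=[-0.5468 1.0936 -0.5468]
Step 5: x=[5.2549 11.4902 17.2549] v=[-1.2460 2.4920 -1.2460]
Step 6: x=[5.0022 11.9956 17.0022] v=[-1.0107 2.0214 -1.0107]
Step 7: x=[4.9979 12.0043 16.9979] v=[-0.0173 0.0346 -0.0173]
Step 8: x=[5.2452 11.5098 17.2452] v=[0.9891 -1.9782 0.9891]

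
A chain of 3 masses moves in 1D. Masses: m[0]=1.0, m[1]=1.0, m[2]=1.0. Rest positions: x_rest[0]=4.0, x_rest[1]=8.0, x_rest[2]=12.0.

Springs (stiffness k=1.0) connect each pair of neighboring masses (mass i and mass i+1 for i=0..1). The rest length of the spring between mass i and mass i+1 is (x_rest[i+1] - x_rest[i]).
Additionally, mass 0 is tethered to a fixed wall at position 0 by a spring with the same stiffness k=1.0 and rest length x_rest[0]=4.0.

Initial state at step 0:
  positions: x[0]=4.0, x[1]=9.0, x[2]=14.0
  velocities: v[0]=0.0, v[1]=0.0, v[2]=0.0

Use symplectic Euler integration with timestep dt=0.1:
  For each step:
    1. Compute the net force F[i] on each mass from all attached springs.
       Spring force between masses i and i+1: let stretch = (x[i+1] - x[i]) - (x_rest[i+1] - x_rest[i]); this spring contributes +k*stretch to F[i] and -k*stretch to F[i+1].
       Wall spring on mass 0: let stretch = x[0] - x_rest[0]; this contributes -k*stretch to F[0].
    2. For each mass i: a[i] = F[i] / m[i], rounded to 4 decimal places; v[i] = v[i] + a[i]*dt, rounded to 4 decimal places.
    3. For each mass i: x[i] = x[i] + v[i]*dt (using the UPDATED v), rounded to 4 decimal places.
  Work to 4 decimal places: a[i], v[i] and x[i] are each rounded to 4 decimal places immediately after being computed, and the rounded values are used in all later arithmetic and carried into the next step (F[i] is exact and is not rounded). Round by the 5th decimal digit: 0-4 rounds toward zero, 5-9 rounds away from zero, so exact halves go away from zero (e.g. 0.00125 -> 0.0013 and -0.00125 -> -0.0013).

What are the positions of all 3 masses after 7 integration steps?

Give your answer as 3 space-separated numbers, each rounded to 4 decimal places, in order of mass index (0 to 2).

Step 0: x=[4.0000 9.0000 14.0000] v=[0.0000 0.0000 0.0000]
Step 1: x=[4.0100 9.0000 13.9900] v=[0.1000 0.0000 -0.1000]
Step 2: x=[4.0298 9.0000 13.9701] v=[0.1980 0.0000 -0.1990]
Step 3: x=[4.0590 9.0000 13.9405] v=[0.2920 0.0000 -0.2960]
Step 4: x=[4.0970 9.0000 13.9015] v=[0.3802 -0.0001 -0.3901]
Step 5: x=[4.1431 9.0000 13.8535] v=[0.4608 -0.0003 -0.4803]
Step 6: x=[4.1963 8.9999 13.7969] v=[0.5322 -0.0006 -0.5657]
Step 7: x=[4.2556 8.9998 13.7324] v=[0.5929 -0.0013 -0.6454]

Answer: 4.2556 8.9998 13.7324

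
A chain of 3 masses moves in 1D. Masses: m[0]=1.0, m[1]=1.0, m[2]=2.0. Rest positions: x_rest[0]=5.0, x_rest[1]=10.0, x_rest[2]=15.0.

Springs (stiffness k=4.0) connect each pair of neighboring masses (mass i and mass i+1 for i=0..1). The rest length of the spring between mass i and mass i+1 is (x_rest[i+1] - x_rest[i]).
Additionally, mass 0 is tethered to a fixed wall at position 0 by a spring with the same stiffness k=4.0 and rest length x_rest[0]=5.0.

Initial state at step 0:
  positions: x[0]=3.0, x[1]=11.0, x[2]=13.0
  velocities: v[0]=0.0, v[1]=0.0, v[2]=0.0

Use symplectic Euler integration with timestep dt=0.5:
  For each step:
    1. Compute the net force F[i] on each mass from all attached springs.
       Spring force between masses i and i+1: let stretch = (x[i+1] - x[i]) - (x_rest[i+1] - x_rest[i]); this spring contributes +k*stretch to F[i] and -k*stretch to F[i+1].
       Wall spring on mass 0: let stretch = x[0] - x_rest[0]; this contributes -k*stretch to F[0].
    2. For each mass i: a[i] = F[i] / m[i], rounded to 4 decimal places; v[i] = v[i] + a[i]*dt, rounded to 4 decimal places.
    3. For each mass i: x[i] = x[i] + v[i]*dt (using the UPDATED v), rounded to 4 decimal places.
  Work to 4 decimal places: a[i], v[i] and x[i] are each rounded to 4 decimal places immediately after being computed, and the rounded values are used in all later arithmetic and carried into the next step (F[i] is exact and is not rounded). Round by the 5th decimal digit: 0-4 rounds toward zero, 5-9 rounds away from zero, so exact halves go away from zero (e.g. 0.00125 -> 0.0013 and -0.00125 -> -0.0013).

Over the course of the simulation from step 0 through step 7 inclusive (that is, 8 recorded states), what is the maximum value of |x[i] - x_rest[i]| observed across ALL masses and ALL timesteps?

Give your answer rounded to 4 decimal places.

Answer: 5.0000

Derivation:
Step 0: x=[3.0000 11.0000 13.0000] v=[0.0000 0.0000 0.0000]
Step 1: x=[8.0000 5.0000 14.5000] v=[10.0000 -12.0000 3.0000]
Step 2: x=[2.0000 11.5000 13.7500] v=[-12.0000 13.0000 -1.5000]
Step 3: x=[3.5000 10.7500 14.3750] v=[3.0000 -1.5000 1.2500]
Step 4: x=[8.7500 6.3750 15.6875] v=[10.5000 -8.7500 2.6250]
Step 5: x=[2.8750 13.6875 14.8438] v=[-11.7500 14.6250 -1.6875]
Step 6: x=[4.9375 11.3438 15.9219] v=[4.1250 -4.6874 2.1562]
Step 7: x=[8.4688 7.1719 17.2110] v=[7.0626 -8.3438 2.5781]
Max displacement = 5.0000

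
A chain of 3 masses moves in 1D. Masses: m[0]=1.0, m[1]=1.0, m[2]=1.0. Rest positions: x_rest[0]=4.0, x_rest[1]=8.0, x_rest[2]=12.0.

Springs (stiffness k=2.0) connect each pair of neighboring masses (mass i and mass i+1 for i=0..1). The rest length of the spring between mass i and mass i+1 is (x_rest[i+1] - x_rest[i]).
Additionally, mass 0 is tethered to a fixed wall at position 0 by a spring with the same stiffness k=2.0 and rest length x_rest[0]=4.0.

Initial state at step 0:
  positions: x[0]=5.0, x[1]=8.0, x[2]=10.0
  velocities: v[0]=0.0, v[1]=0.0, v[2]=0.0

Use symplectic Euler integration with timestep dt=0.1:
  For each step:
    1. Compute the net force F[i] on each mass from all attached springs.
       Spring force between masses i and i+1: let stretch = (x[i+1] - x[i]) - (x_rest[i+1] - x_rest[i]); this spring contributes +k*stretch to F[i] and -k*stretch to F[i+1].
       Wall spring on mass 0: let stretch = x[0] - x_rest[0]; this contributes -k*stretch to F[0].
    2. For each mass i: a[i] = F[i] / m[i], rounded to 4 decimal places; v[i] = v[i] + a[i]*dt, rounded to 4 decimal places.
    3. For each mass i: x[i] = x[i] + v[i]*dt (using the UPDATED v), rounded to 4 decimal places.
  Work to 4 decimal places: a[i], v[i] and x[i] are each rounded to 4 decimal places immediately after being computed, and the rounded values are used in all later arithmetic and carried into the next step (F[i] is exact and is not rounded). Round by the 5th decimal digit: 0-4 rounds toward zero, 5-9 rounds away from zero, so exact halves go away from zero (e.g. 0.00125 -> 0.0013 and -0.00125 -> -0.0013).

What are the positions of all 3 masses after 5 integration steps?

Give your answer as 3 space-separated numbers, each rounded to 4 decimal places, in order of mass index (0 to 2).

Answer: 4.4411 7.7271 10.5590

Derivation:
Step 0: x=[5.0000 8.0000 10.0000] v=[0.0000 0.0000 0.0000]
Step 1: x=[4.9600 7.9800 10.0400] v=[-0.4000 -0.2000 0.4000]
Step 2: x=[4.8812 7.9408 10.1188] v=[-0.7880 -0.3920 0.7880]
Step 3: x=[4.7660 7.8840 10.2340] v=[-1.1523 -0.5683 1.1524]
Step 4: x=[4.6178 7.8118 10.3822] v=[-1.4819 -0.7219 1.4824]
Step 5: x=[4.4411 7.7271 10.5590] v=[-1.7667 -0.8466 1.7683]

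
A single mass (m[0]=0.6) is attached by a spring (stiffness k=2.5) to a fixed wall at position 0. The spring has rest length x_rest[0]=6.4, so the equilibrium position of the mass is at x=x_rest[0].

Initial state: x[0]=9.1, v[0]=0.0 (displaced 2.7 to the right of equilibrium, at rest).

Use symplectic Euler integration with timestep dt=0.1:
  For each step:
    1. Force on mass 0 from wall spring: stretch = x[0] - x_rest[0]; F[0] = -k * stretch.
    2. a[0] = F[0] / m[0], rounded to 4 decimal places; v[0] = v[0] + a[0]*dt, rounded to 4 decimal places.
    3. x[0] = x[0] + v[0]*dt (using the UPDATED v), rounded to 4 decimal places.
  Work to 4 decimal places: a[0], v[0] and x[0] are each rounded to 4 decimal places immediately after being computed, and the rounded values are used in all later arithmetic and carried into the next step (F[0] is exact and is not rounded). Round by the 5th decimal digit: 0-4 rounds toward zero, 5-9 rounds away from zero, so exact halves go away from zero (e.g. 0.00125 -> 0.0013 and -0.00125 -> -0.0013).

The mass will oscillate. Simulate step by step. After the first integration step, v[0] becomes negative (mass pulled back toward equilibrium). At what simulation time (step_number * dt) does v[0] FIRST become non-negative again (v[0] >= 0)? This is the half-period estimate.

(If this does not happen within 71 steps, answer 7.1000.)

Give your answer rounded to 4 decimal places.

Answer: 1.6000

Derivation:
Step 0: x=[9.1000] v=[0.0000]
Step 1: x=[8.9875] v=[-1.1250]
Step 2: x=[8.7672] v=[-2.2031]
Step 3: x=[8.4483] v=[-3.1894]
Step 4: x=[8.0440] v=[-4.0429]
Step 5: x=[7.5712] v=[-4.7279]
Step 6: x=[7.0496] v=[-5.2159]
Step 7: x=[6.5009] v=[-5.4866]
Step 8: x=[5.9480] v=[-5.5286]
Step 9: x=[5.4140] v=[-5.3403]
Step 10: x=[4.9211] v=[-4.9295]
Step 11: x=[4.4898] v=[-4.3133]
Step 12: x=[4.1381] v=[-3.5174]
Step 13: x=[3.8806] v=[-2.5749]
Step 14: x=[3.7281] v=[-1.5252]
Step 15: x=[3.6869] v=[-0.4119]
Step 16: x=[3.7588] v=[0.7186]
First v>=0 after going negative at step 16, time=1.6000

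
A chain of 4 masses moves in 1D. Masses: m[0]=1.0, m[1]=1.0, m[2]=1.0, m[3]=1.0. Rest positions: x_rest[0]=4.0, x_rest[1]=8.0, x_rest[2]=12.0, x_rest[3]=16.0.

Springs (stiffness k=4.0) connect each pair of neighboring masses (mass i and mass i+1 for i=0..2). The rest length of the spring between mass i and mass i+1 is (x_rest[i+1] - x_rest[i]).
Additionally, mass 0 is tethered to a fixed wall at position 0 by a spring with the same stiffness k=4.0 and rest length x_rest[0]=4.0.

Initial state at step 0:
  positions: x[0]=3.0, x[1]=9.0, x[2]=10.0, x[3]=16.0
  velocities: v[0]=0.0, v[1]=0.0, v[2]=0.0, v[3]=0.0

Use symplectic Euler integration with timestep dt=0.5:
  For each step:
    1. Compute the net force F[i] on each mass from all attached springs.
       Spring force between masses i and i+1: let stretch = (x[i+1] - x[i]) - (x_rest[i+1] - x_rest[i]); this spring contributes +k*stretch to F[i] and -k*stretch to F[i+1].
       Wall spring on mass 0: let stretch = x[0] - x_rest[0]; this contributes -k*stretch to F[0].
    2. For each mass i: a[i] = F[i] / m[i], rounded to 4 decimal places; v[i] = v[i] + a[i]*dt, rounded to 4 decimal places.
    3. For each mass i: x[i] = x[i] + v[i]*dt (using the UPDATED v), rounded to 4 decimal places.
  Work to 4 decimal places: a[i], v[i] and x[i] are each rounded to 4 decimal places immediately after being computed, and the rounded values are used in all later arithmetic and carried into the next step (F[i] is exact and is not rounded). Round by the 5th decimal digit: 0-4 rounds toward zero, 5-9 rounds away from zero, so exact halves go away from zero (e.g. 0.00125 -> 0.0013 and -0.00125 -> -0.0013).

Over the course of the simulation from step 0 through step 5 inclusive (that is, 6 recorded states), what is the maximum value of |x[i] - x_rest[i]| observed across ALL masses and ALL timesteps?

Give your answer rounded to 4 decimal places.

Answer: 4.0000

Derivation:
Step 0: x=[3.0000 9.0000 10.0000 16.0000] v=[0.0000 0.0000 0.0000 0.0000]
Step 1: x=[6.0000 4.0000 15.0000 14.0000] v=[6.0000 -10.0000 10.0000 -4.0000]
Step 2: x=[1.0000 12.0000 8.0000 17.0000] v=[-10.0000 16.0000 -14.0000 6.0000]
Step 3: x=[6.0000 5.0000 14.0000 15.0000] v=[10.0000 -14.0000 12.0000 -4.0000]
Step 4: x=[4.0000 8.0000 12.0000 16.0000] v=[-4.0000 6.0000 -4.0000 2.0000]
Step 5: x=[2.0000 11.0000 10.0000 17.0000] v=[-4.0000 6.0000 -4.0000 2.0000]
Max displacement = 4.0000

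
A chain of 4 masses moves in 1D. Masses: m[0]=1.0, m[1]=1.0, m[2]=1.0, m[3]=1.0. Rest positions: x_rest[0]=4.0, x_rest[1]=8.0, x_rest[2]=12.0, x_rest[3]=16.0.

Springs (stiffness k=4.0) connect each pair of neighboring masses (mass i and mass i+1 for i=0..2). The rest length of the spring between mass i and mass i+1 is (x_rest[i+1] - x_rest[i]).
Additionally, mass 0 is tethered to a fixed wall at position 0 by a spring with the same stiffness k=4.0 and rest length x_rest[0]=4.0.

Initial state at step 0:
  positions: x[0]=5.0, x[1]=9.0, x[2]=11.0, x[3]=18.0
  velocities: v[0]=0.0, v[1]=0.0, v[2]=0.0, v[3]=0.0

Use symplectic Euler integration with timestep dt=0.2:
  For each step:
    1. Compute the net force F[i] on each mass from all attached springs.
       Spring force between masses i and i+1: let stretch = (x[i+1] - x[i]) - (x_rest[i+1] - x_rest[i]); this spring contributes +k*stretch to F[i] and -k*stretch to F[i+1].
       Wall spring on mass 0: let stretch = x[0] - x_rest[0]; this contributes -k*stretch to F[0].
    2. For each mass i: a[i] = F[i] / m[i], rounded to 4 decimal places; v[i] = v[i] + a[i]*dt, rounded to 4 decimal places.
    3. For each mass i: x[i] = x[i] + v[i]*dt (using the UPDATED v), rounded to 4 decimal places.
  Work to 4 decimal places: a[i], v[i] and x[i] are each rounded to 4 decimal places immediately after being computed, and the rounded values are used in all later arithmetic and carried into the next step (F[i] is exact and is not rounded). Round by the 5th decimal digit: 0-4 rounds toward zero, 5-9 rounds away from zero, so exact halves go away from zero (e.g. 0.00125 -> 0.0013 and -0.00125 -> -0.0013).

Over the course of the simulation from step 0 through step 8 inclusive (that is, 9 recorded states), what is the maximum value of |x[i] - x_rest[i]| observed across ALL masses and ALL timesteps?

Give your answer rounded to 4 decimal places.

Answer: 2.4632

Derivation:
Step 0: x=[5.0000 9.0000 11.0000 18.0000] v=[0.0000 0.0000 0.0000 0.0000]
Step 1: x=[4.8400 8.6800 11.8000 17.5200] v=[-0.8000 -1.6000 4.0000 -2.4000]
Step 2: x=[4.5200 8.2448 13.0160 16.7648] v=[-1.6000 -2.1760 6.0800 -3.7760]
Step 3: x=[4.0728 7.9770 14.0684 16.0498] v=[-2.2362 -1.3389 5.2621 -3.5750]
Step 4: x=[3.5986 8.0592 14.4632 15.6578] v=[-2.3711 0.4109 1.9741 -1.9601]
Step 5: x=[3.2623 8.4523 14.0245 15.7146] v=[-1.6815 1.9656 -2.1934 0.2842]
Step 6: x=[3.2344 8.9066 12.9647 16.1410] v=[-0.1393 2.2714 -5.2991 2.1321]
Step 7: x=[3.5966 9.1026 11.7638 16.6992] v=[1.8109 0.9801 -6.0045 2.7911]
Step 8: x=[4.2643 8.8435 10.9268 17.1078] v=[3.3384 -1.2957 -4.1851 2.0428]
Max displacement = 2.4632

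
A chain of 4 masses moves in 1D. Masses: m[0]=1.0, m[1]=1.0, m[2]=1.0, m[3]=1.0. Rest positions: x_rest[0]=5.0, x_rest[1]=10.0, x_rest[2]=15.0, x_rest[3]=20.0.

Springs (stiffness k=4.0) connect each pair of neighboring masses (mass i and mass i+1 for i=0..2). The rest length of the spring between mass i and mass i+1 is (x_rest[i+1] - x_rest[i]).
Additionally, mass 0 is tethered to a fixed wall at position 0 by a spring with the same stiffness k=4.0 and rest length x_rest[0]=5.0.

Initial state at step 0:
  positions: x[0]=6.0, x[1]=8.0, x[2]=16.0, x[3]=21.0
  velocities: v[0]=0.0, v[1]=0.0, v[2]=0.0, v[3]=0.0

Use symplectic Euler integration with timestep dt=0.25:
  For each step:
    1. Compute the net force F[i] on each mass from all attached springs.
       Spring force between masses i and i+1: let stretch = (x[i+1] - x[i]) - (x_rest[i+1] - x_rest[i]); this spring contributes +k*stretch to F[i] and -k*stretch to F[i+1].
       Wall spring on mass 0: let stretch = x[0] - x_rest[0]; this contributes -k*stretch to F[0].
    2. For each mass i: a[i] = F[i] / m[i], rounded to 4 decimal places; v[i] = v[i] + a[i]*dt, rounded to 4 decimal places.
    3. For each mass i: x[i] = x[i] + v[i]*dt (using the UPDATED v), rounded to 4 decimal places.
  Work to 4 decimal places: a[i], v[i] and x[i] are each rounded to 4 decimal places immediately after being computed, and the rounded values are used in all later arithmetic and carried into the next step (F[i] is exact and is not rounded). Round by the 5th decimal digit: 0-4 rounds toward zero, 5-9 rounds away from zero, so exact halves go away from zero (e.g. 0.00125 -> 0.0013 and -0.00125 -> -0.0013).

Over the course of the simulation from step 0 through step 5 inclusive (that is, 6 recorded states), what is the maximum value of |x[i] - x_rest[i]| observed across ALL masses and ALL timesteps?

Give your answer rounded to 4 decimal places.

Answer: 2.0625

Derivation:
Step 0: x=[6.0000 8.0000 16.0000 21.0000] v=[0.0000 0.0000 0.0000 0.0000]
Step 1: x=[5.0000 9.5000 15.2500 21.0000] v=[-4.0000 6.0000 -3.0000 0.0000]
Step 2: x=[3.8750 11.3125 14.5000 20.8125] v=[-4.5000 7.2500 -3.0000 -0.7500]
Step 3: x=[3.6406 12.0625 14.5313 20.2969] v=[-0.9375 3.0000 0.1250 -2.0625]
Step 4: x=[4.6016 11.3242 15.3868 19.5899] v=[3.8438 -2.9531 3.4218 -2.8281]
Step 5: x=[6.0928 9.9209 16.2774 19.0821] v=[5.9648 -5.6131 3.5623 -2.0312]
Max displacement = 2.0625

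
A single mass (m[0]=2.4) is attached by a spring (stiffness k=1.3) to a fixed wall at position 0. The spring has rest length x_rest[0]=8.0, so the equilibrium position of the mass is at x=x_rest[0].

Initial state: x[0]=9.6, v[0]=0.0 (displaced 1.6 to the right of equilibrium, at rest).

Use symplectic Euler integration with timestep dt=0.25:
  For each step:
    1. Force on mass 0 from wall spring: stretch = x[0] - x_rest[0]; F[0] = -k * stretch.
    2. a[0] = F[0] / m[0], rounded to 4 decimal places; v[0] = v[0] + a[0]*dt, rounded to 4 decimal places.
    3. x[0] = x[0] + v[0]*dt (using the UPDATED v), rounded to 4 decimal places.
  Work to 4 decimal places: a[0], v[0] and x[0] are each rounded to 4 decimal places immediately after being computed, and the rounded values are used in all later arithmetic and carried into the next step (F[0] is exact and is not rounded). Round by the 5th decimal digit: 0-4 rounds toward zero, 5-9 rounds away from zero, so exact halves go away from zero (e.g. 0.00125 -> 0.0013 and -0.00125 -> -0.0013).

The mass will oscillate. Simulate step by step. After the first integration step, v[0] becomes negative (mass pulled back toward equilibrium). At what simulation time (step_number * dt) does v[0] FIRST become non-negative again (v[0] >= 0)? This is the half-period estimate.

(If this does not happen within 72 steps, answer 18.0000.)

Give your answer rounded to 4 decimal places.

Answer: 4.5000

Derivation:
Step 0: x=[9.6000] v=[0.0000]
Step 1: x=[9.5458] v=[-0.2167]
Step 2: x=[9.4393] v=[-0.4260]
Step 3: x=[9.2841] v=[-0.6209]
Step 4: x=[9.0854] v=[-0.7948]
Step 5: x=[8.8500] v=[-0.9418]
Step 6: x=[8.5858] v=[-1.0569]
Step 7: x=[8.3018] v=[-1.1362]
Step 8: x=[8.0075] v=[-1.1771]
Step 9: x=[7.7130] v=[-1.1781]
Step 10: x=[7.4282] v=[-1.1392]
Step 11: x=[7.1628] v=[-1.0618]
Step 12: x=[6.9257] v=[-0.9484]
Step 13: x=[6.7250] v=[-0.8029]
Step 14: x=[6.5674] v=[-0.6303]
Step 15: x=[6.4583] v=[-0.4363]
Step 16: x=[6.4014] v=[-0.2275]
Step 17: x=[6.3987] v=[-0.0110]
Step 18: x=[6.4502] v=[0.2059]
First v>=0 after going negative at step 18, time=4.5000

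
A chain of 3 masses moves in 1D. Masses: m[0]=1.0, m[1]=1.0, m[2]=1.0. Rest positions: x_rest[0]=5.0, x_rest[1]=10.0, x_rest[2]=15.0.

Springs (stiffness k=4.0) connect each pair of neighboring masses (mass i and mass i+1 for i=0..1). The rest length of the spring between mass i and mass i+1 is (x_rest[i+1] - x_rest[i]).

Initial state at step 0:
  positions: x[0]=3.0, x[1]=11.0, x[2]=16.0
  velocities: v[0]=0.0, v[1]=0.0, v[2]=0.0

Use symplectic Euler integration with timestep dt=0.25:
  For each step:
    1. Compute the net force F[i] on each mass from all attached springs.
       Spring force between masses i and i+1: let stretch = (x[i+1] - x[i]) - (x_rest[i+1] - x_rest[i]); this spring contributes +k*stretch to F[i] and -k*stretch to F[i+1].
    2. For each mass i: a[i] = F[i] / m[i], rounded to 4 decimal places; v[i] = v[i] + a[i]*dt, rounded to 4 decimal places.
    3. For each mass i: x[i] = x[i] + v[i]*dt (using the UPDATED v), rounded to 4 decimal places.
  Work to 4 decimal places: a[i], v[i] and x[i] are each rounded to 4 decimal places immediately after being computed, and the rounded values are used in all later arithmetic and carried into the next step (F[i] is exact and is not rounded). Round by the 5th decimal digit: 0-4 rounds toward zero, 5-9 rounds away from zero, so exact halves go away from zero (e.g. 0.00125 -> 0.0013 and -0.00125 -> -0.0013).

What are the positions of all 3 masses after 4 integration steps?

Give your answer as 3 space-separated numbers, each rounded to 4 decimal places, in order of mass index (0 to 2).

Step 0: x=[3.0000 11.0000 16.0000] v=[0.0000 0.0000 0.0000]
Step 1: x=[3.7500 10.2500 16.0000] v=[3.0000 -3.0000 0.0000]
Step 2: x=[4.8750 9.3125 15.8125] v=[4.5000 -3.7500 -0.7500]
Step 3: x=[5.8594 8.8906 15.2500] v=[3.9375 -1.6875 -2.2500]
Step 4: x=[6.3516 9.3008 14.3477] v=[1.9687 1.6407 -3.6094]

Answer: 6.3516 9.3008 14.3477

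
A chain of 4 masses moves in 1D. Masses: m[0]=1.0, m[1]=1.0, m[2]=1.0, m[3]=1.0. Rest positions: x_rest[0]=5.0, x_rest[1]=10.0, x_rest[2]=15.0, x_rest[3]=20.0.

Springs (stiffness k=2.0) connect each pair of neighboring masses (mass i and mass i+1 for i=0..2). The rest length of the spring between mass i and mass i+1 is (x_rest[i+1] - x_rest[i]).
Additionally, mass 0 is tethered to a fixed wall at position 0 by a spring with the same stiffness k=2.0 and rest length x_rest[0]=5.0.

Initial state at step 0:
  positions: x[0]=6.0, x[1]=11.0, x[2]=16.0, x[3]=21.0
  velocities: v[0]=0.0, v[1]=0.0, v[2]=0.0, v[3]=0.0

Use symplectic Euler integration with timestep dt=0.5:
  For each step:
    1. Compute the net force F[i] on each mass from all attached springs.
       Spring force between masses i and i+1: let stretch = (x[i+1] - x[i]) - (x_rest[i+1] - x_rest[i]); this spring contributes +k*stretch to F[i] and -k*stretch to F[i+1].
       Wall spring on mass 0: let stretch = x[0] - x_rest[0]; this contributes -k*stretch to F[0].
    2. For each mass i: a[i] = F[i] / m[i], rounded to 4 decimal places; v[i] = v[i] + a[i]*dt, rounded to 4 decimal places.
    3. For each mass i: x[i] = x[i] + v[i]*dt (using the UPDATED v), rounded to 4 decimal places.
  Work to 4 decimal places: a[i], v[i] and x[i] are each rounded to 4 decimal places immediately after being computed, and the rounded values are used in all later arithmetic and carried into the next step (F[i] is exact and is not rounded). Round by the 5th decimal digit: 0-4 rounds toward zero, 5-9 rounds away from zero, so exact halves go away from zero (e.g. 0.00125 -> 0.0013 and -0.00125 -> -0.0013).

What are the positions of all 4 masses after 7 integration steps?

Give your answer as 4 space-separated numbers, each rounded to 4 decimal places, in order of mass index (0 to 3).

Step 0: x=[6.0000 11.0000 16.0000 21.0000] v=[0.0000 0.0000 0.0000 0.0000]
Step 1: x=[5.5000 11.0000 16.0000 21.0000] v=[-1.0000 0.0000 0.0000 0.0000]
Step 2: x=[5.0000 10.7500 16.0000 21.0000] v=[-1.0000 -0.5000 0.0000 0.0000]
Step 3: x=[4.8750 10.2500 15.8750 21.0000] v=[-0.2500 -1.0000 -0.2500 0.0000]
Step 4: x=[5.0000 9.8750 15.5000 20.9375] v=[0.2500 -0.7500 -0.7500 -0.1250]
Step 5: x=[5.0625 9.8750 15.0313 20.6563] v=[0.1250 0.0000 -0.9375 -0.5625]
Step 6: x=[5.0000 10.0469 14.7969 20.0626] v=[-0.1250 0.3438 -0.4688 -1.1875]
Step 7: x=[4.9610 10.0704 14.8204 19.3360] v=[-0.0781 0.0469 0.0469 -1.4532]

Answer: 4.9610 10.0704 14.8204 19.3360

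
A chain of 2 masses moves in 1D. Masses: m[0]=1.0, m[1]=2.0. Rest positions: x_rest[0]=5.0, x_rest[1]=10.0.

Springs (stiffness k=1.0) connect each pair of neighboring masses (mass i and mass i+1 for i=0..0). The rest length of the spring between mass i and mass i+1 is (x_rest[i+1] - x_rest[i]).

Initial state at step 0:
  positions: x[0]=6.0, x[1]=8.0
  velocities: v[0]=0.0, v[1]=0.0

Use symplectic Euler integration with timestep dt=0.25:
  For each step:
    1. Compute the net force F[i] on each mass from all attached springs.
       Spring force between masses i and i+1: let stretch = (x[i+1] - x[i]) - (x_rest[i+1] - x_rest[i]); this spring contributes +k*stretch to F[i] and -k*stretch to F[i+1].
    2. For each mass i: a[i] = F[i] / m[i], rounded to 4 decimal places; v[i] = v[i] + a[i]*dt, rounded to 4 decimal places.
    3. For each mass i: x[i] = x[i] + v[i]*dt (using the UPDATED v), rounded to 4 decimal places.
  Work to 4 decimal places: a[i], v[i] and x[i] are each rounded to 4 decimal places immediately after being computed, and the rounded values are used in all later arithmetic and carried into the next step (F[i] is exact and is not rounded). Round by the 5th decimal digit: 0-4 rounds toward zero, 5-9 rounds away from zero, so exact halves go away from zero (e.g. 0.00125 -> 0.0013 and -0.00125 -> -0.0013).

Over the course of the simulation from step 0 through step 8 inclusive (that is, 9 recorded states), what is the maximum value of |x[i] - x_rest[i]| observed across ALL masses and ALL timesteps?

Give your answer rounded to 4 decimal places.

Step 0: x=[6.0000 8.0000] v=[0.0000 0.0000]
Step 1: x=[5.8125 8.0938] v=[-0.7500 0.3750]
Step 2: x=[5.4551 8.2725] v=[-1.4297 0.7149]
Step 3: x=[4.9613 8.5194] v=[-1.9754 0.9877]
Step 4: x=[4.3773 8.8114] v=[-2.3359 1.1680]
Step 5: x=[3.7580 9.1211] v=[-2.4774 1.2388]
Step 6: x=[3.1614 9.4195] v=[-2.3866 1.1934]
Step 7: x=[2.6434 9.6785] v=[-2.0721 1.0361]
Step 8: x=[2.2526 9.8739] v=[-1.5633 0.7817]
Max displacement = 2.7474

Answer: 2.7474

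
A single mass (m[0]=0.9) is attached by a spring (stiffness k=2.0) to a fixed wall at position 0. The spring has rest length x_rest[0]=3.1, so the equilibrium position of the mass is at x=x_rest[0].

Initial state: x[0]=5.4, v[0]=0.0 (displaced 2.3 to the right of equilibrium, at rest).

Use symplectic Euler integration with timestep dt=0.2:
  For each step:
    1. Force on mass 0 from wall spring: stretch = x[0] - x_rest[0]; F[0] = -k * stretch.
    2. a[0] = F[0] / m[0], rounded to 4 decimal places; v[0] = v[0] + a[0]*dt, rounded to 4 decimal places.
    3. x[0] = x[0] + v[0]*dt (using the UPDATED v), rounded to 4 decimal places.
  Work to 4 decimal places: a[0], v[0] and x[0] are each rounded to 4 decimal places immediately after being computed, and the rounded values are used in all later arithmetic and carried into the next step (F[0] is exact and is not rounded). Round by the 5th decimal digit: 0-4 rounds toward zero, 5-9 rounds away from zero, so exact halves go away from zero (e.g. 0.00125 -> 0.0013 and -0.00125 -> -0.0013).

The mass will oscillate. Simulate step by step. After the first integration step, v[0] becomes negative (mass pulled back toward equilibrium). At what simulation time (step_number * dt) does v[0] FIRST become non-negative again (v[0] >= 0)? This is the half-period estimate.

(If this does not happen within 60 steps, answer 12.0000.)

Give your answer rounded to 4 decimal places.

Answer: 2.2000

Derivation:
Step 0: x=[5.4000] v=[0.0000]
Step 1: x=[5.1956] v=[-1.0222]
Step 2: x=[4.8049] v=[-1.9536]
Step 3: x=[4.2626] v=[-2.7113]
Step 4: x=[3.6170] v=[-3.2280]
Step 5: x=[2.9254] v=[-3.4578]
Step 6: x=[2.2494] v=[-3.3802]
Step 7: x=[1.6490] v=[-3.0022]
Step 8: x=[1.1775] v=[-2.3573]
Step 9: x=[0.8769] v=[-1.5029]
Step 10: x=[0.7739] v=[-0.5149]
Step 11: x=[0.8777] v=[0.5189]
First v>=0 after going negative at step 11, time=2.2000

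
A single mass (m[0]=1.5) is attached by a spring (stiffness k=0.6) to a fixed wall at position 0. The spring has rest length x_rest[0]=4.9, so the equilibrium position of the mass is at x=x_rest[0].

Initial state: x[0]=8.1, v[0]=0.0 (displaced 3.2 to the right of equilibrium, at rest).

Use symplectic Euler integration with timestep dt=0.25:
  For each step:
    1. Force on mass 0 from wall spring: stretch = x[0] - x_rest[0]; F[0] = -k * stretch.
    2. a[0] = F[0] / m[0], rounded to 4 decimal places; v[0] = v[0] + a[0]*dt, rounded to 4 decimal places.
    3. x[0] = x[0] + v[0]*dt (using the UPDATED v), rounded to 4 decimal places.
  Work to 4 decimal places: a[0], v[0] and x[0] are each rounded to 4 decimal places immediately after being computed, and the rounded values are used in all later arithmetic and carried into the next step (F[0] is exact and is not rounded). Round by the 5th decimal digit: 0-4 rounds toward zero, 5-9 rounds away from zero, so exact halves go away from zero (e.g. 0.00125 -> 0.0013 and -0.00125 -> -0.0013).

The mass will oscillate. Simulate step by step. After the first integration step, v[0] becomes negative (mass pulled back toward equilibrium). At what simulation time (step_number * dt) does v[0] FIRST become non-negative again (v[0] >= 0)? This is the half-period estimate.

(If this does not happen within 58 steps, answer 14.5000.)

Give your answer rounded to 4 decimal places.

Answer: 5.0000

Derivation:
Step 0: x=[8.1000] v=[0.0000]
Step 1: x=[8.0200] v=[-0.3200]
Step 2: x=[7.8620] v=[-0.6320]
Step 3: x=[7.6300] v=[-0.9282]
Step 4: x=[7.3297] v=[-1.2012]
Step 5: x=[6.9687] v=[-1.4442]
Step 6: x=[6.5559] v=[-1.6511]
Step 7: x=[6.1017] v=[-1.8167]
Step 8: x=[5.6175] v=[-1.9369]
Step 9: x=[5.1153] v=[-2.0087]
Step 10: x=[4.6078] v=[-2.0302]
Step 11: x=[4.1076] v=[-2.0010]
Step 12: x=[3.6272] v=[-1.9218]
Step 13: x=[3.1786] v=[-1.7945]
Step 14: x=[2.7730] v=[-1.6224]
Step 15: x=[2.4206] v=[-1.4097]
Step 16: x=[2.1302] v=[-1.1618]
Step 17: x=[1.9090] v=[-0.8848]
Step 18: x=[1.7626] v=[-0.5857]
Step 19: x=[1.6946] v=[-0.2720]
Step 20: x=[1.7068] v=[0.0486]
First v>=0 after going negative at step 20, time=5.0000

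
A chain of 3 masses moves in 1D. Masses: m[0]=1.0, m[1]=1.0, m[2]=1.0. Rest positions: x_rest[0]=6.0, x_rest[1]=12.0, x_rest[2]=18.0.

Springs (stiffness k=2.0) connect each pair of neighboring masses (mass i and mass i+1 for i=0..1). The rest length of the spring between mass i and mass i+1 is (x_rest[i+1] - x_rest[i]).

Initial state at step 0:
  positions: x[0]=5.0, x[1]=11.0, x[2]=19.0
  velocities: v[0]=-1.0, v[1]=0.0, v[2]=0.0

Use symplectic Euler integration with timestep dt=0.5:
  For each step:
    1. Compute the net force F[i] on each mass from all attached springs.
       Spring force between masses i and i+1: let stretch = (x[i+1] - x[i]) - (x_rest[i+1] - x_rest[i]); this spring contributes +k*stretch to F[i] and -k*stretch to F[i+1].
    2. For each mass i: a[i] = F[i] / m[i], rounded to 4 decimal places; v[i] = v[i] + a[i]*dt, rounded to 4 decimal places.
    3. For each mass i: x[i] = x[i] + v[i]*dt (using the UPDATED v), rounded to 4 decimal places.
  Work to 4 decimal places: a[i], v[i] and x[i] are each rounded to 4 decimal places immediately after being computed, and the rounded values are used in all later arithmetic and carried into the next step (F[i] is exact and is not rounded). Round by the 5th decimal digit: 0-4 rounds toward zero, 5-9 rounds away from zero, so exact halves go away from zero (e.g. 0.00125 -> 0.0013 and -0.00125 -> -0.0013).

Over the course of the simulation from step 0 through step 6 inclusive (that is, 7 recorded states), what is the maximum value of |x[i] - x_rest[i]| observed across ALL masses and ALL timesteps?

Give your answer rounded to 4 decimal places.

Answer: 2.0624

Derivation:
Step 0: x=[5.0000 11.0000 19.0000] v=[-1.0000 0.0000 0.0000]
Step 1: x=[4.5000 12.0000 18.0000] v=[-1.0000 2.0000 -2.0000]
Step 2: x=[4.7500 12.2500 17.0000] v=[0.5000 0.5000 -2.0000]
Step 3: x=[5.7500 11.1250 16.6250] v=[2.0000 -2.2500 -0.7500]
Step 4: x=[6.4375 10.0625 16.5000] v=[1.3750 -2.1250 -0.2500]
Step 5: x=[5.9375 10.4063 16.1563] v=[-1.0000 0.6875 -0.6875]
Step 6: x=[4.6719 11.3907 15.9376] v=[-2.5312 1.9687 -0.4375]
Max displacement = 2.0624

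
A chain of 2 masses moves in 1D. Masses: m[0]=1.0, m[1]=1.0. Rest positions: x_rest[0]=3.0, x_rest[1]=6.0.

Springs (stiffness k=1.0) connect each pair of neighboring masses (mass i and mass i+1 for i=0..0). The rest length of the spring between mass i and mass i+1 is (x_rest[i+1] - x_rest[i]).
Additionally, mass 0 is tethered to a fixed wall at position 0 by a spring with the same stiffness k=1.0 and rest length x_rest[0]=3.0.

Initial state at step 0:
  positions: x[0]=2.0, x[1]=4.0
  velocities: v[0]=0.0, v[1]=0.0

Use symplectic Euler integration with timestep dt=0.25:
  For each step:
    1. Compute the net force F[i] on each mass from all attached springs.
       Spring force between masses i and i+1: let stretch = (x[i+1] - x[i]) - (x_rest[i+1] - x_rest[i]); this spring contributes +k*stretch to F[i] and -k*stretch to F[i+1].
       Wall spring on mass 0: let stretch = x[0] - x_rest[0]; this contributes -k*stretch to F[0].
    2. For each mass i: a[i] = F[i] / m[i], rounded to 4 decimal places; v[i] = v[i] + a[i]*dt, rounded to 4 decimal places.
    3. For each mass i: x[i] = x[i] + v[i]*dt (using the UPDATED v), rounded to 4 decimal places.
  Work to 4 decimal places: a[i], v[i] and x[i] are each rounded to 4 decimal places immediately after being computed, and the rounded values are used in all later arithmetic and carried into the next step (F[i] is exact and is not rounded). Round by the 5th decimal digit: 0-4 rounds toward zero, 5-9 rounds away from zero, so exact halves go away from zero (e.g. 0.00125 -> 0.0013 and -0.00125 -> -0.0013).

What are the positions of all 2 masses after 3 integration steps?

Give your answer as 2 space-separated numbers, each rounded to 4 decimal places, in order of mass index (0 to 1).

Step 0: x=[2.0000 4.0000] v=[0.0000 0.0000]
Step 1: x=[2.0000 4.0625] v=[0.0000 0.2500]
Step 2: x=[2.0039 4.1836] v=[0.0156 0.4844]
Step 3: x=[2.0188 4.3560] v=[0.0596 0.6895]

Answer: 2.0188 4.3560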